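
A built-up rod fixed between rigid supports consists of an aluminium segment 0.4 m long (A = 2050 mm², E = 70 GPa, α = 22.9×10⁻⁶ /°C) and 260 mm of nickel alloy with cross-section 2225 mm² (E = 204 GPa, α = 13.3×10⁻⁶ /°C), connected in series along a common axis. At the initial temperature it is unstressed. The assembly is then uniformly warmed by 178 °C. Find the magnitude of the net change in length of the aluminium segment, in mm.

If the supports were absent, the total length change would be Σ αᵢΔT Lᵢ = 22.9×10⁻⁶×178×400 + 13.3×10⁻⁶×178×260 = 2.246 mm.
Since the ends are fixed, an axial force P builds up, equal in every segment, with P · Σ Lᵢ/(AᵢEᵢ) = δ_free.
The series flexibility is Σ Lᵢ/(AᵢEᵢ) = 400/(2050×70×10³) + 260/(2225×204×10³) = 3.36×10⁻⁶ mm/N.
P = 2.246 / 3.36×10⁻⁶ = 668400 N = 668.4 kN, compressive.
For the aluminium segment, free thermal change = 22.9×10⁻⁶×178×400 = 1.63 mm and elastic change from P = 668400×400/(2050×70×10³) = 1.863 mm; these oppose, so the net change is 0.233 mm (segment shortens).

|ΔL| ≈ 0.233 mm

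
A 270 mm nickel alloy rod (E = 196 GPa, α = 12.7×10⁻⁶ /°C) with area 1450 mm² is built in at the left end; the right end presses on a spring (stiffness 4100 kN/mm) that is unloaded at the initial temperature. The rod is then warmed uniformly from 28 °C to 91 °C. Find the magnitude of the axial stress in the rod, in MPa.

σ ≈ 125 MPa (compressive)

Free thermal expansion: δ_free = αΔT L = 12.7×10⁻⁶ × 63 × 270 = 0.216 mm.
Let P be the compressive force at the spring. The rod shortens elastically by PL/(AE) and the spring compresses by P/k; together these equal δ_free.
P [ L/(AE) + 1/k ] = δ_free → P [ 270/(1450×196×10³) + 1/(4100×10³) ] = 0.216.
P = 0.216 / 1.194×10⁻⁶ = 180900 N.
σ = P/A = 180900/1450 = 124.8 MPa.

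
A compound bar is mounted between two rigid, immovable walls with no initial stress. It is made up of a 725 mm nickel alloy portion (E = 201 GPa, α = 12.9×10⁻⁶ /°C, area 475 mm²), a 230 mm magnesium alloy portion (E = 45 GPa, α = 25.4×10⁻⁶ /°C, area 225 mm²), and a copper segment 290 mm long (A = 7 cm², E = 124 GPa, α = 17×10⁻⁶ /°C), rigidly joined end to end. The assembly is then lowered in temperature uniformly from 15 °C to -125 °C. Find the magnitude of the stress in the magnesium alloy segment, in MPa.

σ ≈ 372 MPa (tensile)

If the supports were absent, the total length change would be Σ αᵢΔT Lᵢ = 12.9×10⁻⁶×140×725 + 25.4×10⁻⁶×140×230 + 17×10⁻⁶×140×290 = 2.817 mm.
The rigid supports impose zero overall length change; the single axial force P common to all segments must satisfy P Σ Lᵢ/(AᵢEᵢ) = δ_free.
The series flexibility is Σ Lᵢ/(AᵢEᵢ) = 725/(475×201×10³) + 230/(225×45×10³) + 290/(700×124×10³) = 3.365×10⁻⁵ mm/N.
Hence P = δ_free / Σ(L/AE) = 2.817/3.365×10⁻⁵ = 83.73 kN (tensile).
σ_{magnesium alloy} = P / A = 83730 / 225 = 372.1 MPa.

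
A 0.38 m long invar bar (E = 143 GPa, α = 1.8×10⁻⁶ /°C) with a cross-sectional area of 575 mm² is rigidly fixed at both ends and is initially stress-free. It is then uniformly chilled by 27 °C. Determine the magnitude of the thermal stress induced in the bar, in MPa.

With length fixed, the mechanical strain must cancel the thermal strain αΔT = 1.8×10⁻⁶ × 27 = 48.6×10⁻⁶.
The stress required to suppress this strain is σ = Eε = 143×10³ × 48.6×10⁻⁶ = 6.95 MPa, tensile since the bar is trying to contract.

σ ≈ 6.95 MPa (tensile)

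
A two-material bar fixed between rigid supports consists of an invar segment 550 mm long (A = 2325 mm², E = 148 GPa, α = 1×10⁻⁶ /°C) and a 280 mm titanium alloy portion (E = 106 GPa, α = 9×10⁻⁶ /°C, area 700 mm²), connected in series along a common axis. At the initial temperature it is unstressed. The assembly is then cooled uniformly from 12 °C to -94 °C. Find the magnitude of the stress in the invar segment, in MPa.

σ ≈ 26.1 MPa (tensile)

If the supports were absent, the total length change would be Σ αᵢΔT Lᵢ = 1×10⁻⁶×106×550 + 9×10⁻⁶×106×280 = 0.3254 mm.
The walls prevent any net length change, so an axial force P (same in every segment) develops. Compatibility: P · Σ Lᵢ/(AᵢEᵢ) = δ_free.
The series flexibility is Σ Lᵢ/(AᵢEᵢ) = 550/(2325×148×10³) + 280/(700×106×10³) = 5.372×10⁻⁶ mm/N.
Hence P = δ_free / Σ(L/AE) = 0.3254/5.372×10⁻⁶ = 60.58 kN (tensile).
σ_{invar} = P / A = 60580 / 2325 = 26.05 MPa.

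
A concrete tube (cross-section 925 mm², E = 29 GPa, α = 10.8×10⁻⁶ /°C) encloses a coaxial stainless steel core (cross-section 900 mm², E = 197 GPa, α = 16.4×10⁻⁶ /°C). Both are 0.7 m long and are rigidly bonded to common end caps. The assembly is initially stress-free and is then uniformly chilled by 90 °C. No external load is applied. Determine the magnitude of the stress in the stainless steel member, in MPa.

σ ≈ 13 MPa (tensile)

Equilibrium of a rigid end plate with no external load gives equal and opposite internal forces ±P in the two members. Since α_{stainless steel} > α_{concrete}, cooling drives the stainless steel into tension and the concrete into compression.
Compatibility of the two members (thermal + elastic change equal): (α₁ − α₂)ΔT = P·[1/(A₁E₁) + 1/(A₂E₂)].
|α₁ − α₂|·ΔT = 5.6×10⁻⁶ × 90 = 0.000504.
1/(A₁E₁) + 1/(A₂E₂) = 1/(925×29×10³) + 1/(900×197×10³) = 4.292×10⁻⁸ N⁻¹.
P = 0.000504 / 4.292×10⁻⁸ = 11740 N = 11.74 kN.
σ_{stainless steel} = P/A₂ = 11740/900 = 13.05 MPa, tensile.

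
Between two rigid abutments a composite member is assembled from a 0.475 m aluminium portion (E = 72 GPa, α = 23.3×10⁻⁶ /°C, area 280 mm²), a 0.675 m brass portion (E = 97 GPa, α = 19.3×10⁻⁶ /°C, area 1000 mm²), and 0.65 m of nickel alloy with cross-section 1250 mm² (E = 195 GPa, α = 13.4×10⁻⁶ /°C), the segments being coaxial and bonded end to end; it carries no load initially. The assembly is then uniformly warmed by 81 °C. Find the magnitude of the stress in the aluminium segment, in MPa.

σ ≈ 286 MPa (compressive)

If the supports were absent, the total length change would be Σ αᵢΔT Lᵢ = 23.3×10⁻⁶×81×475 + 19.3×10⁻⁶×81×675 + 13.4×10⁻⁶×81×650 = 2.657 mm.
Since the ends are fixed, an axial force P builds up, equal in every segment, with P · Σ Lᵢ/(AᵢEᵢ) = δ_free.
Σ Lᵢ/(AᵢEᵢ) = 475/(280×72×10³) + 675/(1000×97×10³) + 650/(1250×195×10³) = 3.319×10⁻⁵ mm/N.
Hence P = δ_free / Σ(L/AE) = 2.657/3.319×10⁻⁵ = 80.07 kN (compressive).
σ_{aluminium} = P / A = 80070 / 280 = 286 MPa.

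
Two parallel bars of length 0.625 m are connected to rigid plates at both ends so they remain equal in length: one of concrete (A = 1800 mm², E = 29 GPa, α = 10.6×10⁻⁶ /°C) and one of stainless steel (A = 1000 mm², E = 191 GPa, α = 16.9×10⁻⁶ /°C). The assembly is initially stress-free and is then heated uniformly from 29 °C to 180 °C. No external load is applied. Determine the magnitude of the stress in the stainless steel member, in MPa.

The stainless steel has the larger α, so on heating it would change length more than the concrete if both were free. The rigid plates force a common final length, so the stainless steel is put into compression and the concrete into tension, with equal and opposite forces P (no external load).
Equating the net (thermal + elastic) strains gives |α₁ − α₂|·ΔT = P·[1/(A₁E₁) + 1/(A₂E₂)].
|α₁ − α₂|·ΔT = 6.3×10⁻⁶ × 151 = 0.0009513.
1/(A₁E₁) + 1/(A₂E₂) = 1/(1800×29×10³) + 1/(1000×191×10³) = 2.439×10⁻⁸ N⁻¹.
P = 0.0009513 / 2.439×10⁻⁸ = 39000 N = 39 kN.
σ_{stainless steel} = P/A₂ = 39000/1000 = 39 MPa, compressive.

σ ≈ 39 MPa (compressive)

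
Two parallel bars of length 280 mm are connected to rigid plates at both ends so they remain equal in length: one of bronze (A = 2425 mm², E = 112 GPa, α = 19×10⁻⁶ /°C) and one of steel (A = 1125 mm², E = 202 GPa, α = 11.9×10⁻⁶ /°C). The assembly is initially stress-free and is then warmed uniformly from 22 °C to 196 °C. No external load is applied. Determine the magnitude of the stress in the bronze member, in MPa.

σ ≈ 63 MPa (compressive)

Equilibrium of a rigid end plate with no external load gives equal and opposite internal forces ±P in the two members. Since α_{bronze} > α_{steel}, heating drives the bronze into compression and the steel into tension.
Compatibility of the two members (thermal + elastic change equal): (α₁ − α₂)ΔT = P·[1/(A₁E₁) + 1/(A₂E₂)].
|α₁ − α₂|·ΔT = 7.1×10⁻⁶ × 174 = 0.001235.
1/(A₁E₁) + 1/(A₂E₂) = 1/(2425×112×10³) + 1/(1125×202×10³) = 8.082×10⁻⁹ N⁻¹.
So P = 0.001235 / 8.082×10⁻⁹ = 152.9 kN.
σ_{bronze} = P/A₁ = 152900/2425 = 63.03 MPa, compressive.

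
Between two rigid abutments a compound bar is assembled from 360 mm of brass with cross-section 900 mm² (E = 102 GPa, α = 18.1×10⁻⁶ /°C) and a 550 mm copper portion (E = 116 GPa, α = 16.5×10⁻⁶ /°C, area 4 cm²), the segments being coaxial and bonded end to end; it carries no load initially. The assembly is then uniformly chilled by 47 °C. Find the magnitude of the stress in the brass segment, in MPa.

With the walls removed the bar would change length by δ_free = Σ αᵢΔT Lᵢ = 18.1×10⁻⁶×47×360 + 16.5×10⁻⁶×47×550 = 0.7328 mm.
Since the ends are fixed, an axial force P builds up, equal in every segment, with P · Σ Lᵢ/(AᵢEᵢ) = δ_free.
Σ Lᵢ/(AᵢEᵢ) = 360/(900×102×10³) + 550/(400×116×10³) = 1.578×10⁻⁵ mm/N.
Hence P = δ_free / Σ(L/AE) = 0.7328/1.578×10⁻⁵ = 46.45 kN (tensile).
σ_{brass} = P / A = 46450 / 900 = 51.61 MPa.

σ ≈ 51.6 MPa (tensile)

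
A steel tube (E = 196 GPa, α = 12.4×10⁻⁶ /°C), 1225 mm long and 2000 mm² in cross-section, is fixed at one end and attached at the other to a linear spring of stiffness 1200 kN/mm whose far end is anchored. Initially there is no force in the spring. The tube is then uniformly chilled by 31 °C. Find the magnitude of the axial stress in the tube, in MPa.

σ ≈ 59.5 MPa (tensile)

Free thermal contraction: δ_free = αΔT L = 12.4×10⁻⁶ × 31 × 1225 = 0.4709 mm.
Let P be the tensile force in the spring. The tube extends elastically by PL/(AE) and the spring stretches by P/k; together these equal δ_free.
So P = δ_free / [L/(AE) + 1/k] = 0.4709 / [ 1225/(2000×196×10³) + 1/(1200×10³) ].
P = 0.4709 / 3.958×10⁻⁶ = 119000 N.
σ = P/A = 119000/2000 = 59.48 MPa.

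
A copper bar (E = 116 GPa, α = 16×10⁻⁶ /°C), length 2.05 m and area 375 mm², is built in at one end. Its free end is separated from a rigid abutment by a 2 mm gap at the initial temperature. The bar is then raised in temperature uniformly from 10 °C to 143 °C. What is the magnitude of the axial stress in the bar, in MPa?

Unrestrained expansion: δ_free = αΔT L = 16×10⁻⁶ × 133 × 2050 = 4.362 mm.
The gap closes (δ_free > 2 mm) and the wall then resists a further 4.362 − 2 = 2.362 mm of expansion.
Compatibility: PL/(AE) = 2.362 mm, so σ = P/A = E × (2.362/2050) = 133.7 MPa.

σ ≈ 134 MPa (compressive)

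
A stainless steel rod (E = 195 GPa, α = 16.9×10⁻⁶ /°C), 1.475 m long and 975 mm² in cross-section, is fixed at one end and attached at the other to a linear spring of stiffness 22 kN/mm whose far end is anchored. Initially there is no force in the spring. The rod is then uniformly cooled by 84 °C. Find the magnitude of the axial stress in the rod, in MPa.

σ ≈ 40.4 MPa (tensile)

The unrestrained thermal change is αΔT L = 16.9×10⁻⁶ × 84 × 1475 = 2.094 mm.
Let P be the tensile force in the spring. The rod extends elastically by PL/(AE) and the spring stretches by P/k; together these equal δ_free.
So P = δ_free / [L/(AE) + 1/k] = 2.094 / [ 1475/(975×195×10³) + 1/(22×10³) ].
P = 2.094 / 5.321×10⁻⁵ = 39350 N.
σ = P/A = 39350/975 = 40.36 MPa.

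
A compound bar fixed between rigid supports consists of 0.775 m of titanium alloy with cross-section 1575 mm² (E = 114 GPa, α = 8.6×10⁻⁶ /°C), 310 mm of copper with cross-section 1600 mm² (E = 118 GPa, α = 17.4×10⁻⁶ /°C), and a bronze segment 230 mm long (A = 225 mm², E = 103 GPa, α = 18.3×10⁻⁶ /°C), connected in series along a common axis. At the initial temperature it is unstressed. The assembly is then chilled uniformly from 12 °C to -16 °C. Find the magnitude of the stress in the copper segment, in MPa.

σ ≈ 17.9 MPa (tensile)

If the supports were absent, the total length change would be Σ αᵢΔT Lᵢ = 8.6×10⁻⁶×28×775 + 17.4×10⁻⁶×28×310 + 18.3×10⁻⁶×28×230 = 0.4555 mm.
Since the ends are fixed, an axial force P builds up, equal in every segment, with P · Σ Lᵢ/(AᵢEᵢ) = δ_free.
The series flexibility is Σ Lᵢ/(AᵢEᵢ) = 775/(1575×114×10³) + 310/(1600×118×10³) + 230/(225×103×10³) = 1.588×10⁻⁵ mm/N.
Hence P = δ_free / Σ(L/AE) = 0.4555/1.588×10⁻⁵ = 28.68 kN (tensile).
σ_{copper} = P / A = 28680 / 1600 = 17.92 MPa.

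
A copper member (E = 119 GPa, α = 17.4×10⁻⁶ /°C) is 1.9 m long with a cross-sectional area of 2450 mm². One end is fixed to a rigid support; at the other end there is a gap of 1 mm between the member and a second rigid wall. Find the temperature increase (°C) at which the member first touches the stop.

ΔT ≈ 30.2 °C

Contact occurs when the free expansion equals the gap: αΔT L = 1 mm.
So ΔT = g/(αL) = 1/(17.4×10⁻⁶ × 1900) = 30.25 °C.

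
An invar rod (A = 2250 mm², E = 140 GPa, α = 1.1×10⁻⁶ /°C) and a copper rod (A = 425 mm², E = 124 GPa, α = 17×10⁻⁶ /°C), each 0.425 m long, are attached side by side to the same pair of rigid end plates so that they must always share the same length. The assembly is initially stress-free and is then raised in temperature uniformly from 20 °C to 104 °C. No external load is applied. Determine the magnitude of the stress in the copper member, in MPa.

σ ≈ 142 MPa (compressive)

The copper has the larger α, so on heating it would change length more than the invar if both were free. The rigid plates force a common final length, so the copper is put into compression and the invar into tension, with equal and opposite forces P (no external load).
Setting the final lengths equal and cancelling L: (α₁ − α₂)ΔT = P/(A₁E₁) + P/(A₂E₂).
|α₁ − α₂|·ΔT = 15.9×10⁻⁶ × 84 = 0.001336.
1/(A₁E₁) + 1/(A₂E₂) = 1/(2250×140×10³) + 1/(425×124×10³) = 2.215×10⁻⁸ N⁻¹.
So P = 0.001336 / 2.215×10⁻⁸ = 60.3 kN.
σ_{copper} = P/A₂ = 60300/425 = 141.9 MPa, compressive.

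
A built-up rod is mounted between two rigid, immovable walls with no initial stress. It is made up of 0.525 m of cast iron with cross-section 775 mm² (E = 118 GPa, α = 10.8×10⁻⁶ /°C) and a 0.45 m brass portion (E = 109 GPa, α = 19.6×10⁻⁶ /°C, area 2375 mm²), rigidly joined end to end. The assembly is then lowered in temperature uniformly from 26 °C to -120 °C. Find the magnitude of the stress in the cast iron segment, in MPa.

σ ≈ 365 MPa (tensile)

Free thermal contraction of the whole bar: Σ αᵢΔT Lᵢ = 10.8×10⁻⁶×146×525 + 19.6×10⁻⁶×146×450 = 2.116 mm.
The rigid supports impose zero overall length change; the single axial force P common to all segments must satisfy P Σ Lᵢ/(AᵢEᵢ) = δ_free.
Σ Lᵢ/(AᵢEᵢ) = 525/(775×118×10³) + 450/(2375×109×10³) = 7.479×10⁻⁶ mm/N.
P = 2.116 / 7.479×10⁻⁶ = 282900 N = 282.9 kN, tensile.
σ_{cast iron} = P / A = 282900 / 775 = 365 MPa.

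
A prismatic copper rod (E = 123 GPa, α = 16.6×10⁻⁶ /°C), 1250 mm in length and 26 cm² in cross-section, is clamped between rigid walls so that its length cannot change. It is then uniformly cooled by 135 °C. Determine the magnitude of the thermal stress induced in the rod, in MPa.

The supports are rigid, so the total axial strain is zero. The restrained thermal strain is ε = αΔT = 16.6×10⁻⁶ × 135 = 2241×10⁻⁶.
The stress required to suppress this strain is σ = Eε = 123×10³ × 2241×10⁻⁶ = 275.6 MPa, tensile since the rod is trying to contract.

σ ≈ 276 MPa (tensile)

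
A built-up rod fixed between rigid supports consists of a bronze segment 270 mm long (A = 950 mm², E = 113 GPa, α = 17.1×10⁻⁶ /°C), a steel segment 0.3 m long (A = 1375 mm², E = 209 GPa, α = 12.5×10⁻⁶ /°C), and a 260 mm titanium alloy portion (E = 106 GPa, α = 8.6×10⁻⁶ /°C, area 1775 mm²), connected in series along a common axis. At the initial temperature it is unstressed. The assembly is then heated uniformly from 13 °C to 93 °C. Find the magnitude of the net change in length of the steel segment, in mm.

|ΔL| ≈ 0.121 mm

If the supports were absent, the total length change would be Σ αᵢΔT Lᵢ = 17.1×10⁻⁶×80×270 + 12.5×10⁻⁶×80×300 + 8.6×10⁻⁶×80×260 = 0.8482 mm.
The walls prevent any net length change, so an axial force P (same in every segment) develops. Compatibility: P · Σ Lᵢ/(AᵢEᵢ) = δ_free.
The series flexibility is Σ Lᵢ/(AᵢEᵢ) = 270/(950×113×10³) + 300/(1375×209×10³) + 260/(1775×106×10³) = 4.941×10⁻⁶ mm/N.
P = 0.8482 / 4.941×10⁻⁶ = 171700 N = 171.7 kN, compressive.
For the steel segment, free thermal change = 12.5×10⁻⁶×80×300 = 0.3 mm and elastic change from P = 171700×300/(1375×209×10³) = 0.1792 mm; these oppose, so the net change is 0.121 mm (segment lengthens).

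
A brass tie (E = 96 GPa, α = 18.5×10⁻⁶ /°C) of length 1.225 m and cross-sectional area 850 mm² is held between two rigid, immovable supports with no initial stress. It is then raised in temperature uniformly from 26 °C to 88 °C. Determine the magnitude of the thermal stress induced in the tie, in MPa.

Because both ends are immovable the net strain is zero, and the suppressed thermal strain is αΔT = 18.5×10⁻⁶ × 62 = 1147×10⁻⁶.
σ = EαΔT = 96×10³ × 18.5×10⁻⁶ × 62 = 110.1 MPa (compressive; the tie is trying to expand).

σ ≈ 110 MPa (compressive)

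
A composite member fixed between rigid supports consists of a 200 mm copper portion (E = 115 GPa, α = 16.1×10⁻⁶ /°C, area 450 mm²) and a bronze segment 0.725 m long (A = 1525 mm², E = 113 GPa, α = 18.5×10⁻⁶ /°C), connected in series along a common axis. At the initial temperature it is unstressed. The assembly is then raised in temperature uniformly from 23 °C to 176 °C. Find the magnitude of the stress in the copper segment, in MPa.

Free thermal expansion of the whole bar: Σ αᵢΔT Lᵢ = 16.1×10⁻⁶×153×200 + 18.5×10⁻⁶×153×725 = 2.545 mm.
Since the ends are fixed, an axial force P builds up, equal in every segment, with P · Σ Lᵢ/(AᵢEᵢ) = δ_free.
Σ Lᵢ/(AᵢEᵢ) = 200/(450×115×10³) + 725/(1525×113×10³) = 8.072×10⁻⁶ mm/N.
So P = 2.545 / 8.072×10⁻⁶ = 315.3 kN, compressive.
σ_{copper} = P / A = 315300 / 450 = 700.6 MPa.

σ ≈ 701 MPa (compressive)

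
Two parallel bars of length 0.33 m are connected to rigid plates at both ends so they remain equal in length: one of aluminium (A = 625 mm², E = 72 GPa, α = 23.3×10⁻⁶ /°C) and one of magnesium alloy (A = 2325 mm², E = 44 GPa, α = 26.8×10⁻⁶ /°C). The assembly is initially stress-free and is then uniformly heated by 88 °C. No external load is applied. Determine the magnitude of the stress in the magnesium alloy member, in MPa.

σ ≈ 4.14 MPa (compressive)

The magnesium alloy has the larger α, so on heating it would change length more than the aluminium if both were free. The rigid plates force a common final length, so the magnesium alloy is put into compression and the aluminium into tension, with equal and opposite forces P (no external load).
Equating the net (thermal + elastic) strains gives |α₁ − α₂|·ΔT = P·[1/(A₁E₁) + 1/(A₂E₂)].
|α₁ − α₂|·ΔT = 3.5×10⁻⁶ × 88 = 0.000308.
1/(A₁E₁) + 1/(A₂E₂) = 1/(625×72×10³) + 1/(2325×44×10³) = 3.2×10⁻⁸ N⁻¹.
So P = 0.000308 / 3.2×10⁻⁸ = 9.626 kN.
σ_{magnesium alloy} = P/A₂ = 9626/2325 = 4.14 MPa, compressive.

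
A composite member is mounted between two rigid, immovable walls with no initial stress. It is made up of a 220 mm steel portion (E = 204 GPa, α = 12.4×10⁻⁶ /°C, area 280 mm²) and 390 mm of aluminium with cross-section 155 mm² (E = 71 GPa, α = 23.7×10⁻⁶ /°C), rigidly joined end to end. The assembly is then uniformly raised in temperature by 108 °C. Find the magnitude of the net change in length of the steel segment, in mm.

|ΔL| ≈ 0.168 mm

With the walls removed the bar would change length by δ_free = Σ αᵢΔT Lᵢ = 12.4×10⁻⁶×108×220 + 23.7×10⁻⁶×108×390 = 1.293 mm.
The walls prevent any net length change, so an axial force P (same in every segment) develops. Compatibility: P · Σ Lᵢ/(AᵢEᵢ) = δ_free.
Σ Lᵢ/(AᵢEᵢ) = 220/(280×204×10³) + 390/(155×71×10³) = 3.929×10⁻⁵ mm/N.
Hence P = δ_free / Σ(L/AE) = 1.293/3.929×10⁻⁵ = 32.91 kN (compressive).
For the steel segment, free thermal change = 12.4×10⁻⁶×108×220 = 0.2946 mm and elastic change from P = 32910×220/(280×204×10³) = 0.1267 mm; these oppose, so the net change is 0.168 mm (segment lengthens).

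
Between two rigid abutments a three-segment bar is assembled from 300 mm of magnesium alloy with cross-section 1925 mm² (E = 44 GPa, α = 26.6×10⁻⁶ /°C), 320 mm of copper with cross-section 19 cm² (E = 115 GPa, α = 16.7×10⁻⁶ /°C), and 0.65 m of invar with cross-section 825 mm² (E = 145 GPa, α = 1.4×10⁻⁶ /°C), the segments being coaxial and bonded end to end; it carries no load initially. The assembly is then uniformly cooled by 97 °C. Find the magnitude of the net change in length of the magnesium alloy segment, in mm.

|ΔL| ≈ 0.306 mm

If the supports were absent, the total length change would be Σ αᵢΔT Lᵢ = 26.6×10⁻⁶×97×300 + 16.7×10⁻⁶×97×320 + 1.4×10⁻⁶×97×650 = 1.381 mm.
The rigid supports impose zero overall length change; the single axial force P common to all segments must satisfy P Σ Lᵢ/(AᵢEᵢ) = δ_free.
The series flexibility is Σ Lᵢ/(AᵢEᵢ) = 300/(1925×44×10³) + 320/(1900×115×10³) + 650/(825×145×10³) = 1.044×10⁻⁵ mm/N.
So P = 1.381 / 1.044×10⁻⁵ = 132.2 kN, tensile.
For the magnesium alloy segment, free thermal change = 26.6×10⁻⁶×97×300 = 0.7741 mm and elastic change from P = 132200×300/(1925×44×10³) = 0.4684 mm; these oppose, so the net change is 0.306 mm (segment shortens).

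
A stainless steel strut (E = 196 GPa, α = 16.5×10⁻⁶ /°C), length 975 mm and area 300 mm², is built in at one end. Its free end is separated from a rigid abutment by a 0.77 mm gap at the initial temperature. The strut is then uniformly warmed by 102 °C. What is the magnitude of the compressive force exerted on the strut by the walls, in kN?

If the wall were absent the strut would grow by αΔT L = 16.5×10⁻⁶ × 102 × 975 = 1.641 mm.
This exceeds the 0.77 mm gap, so the wall pushes back. The portion of expansion that must be recovered elastically is δ_free − gap = 1.641 − 0.77 = 0.8709 mm.
Compatibility: PL/(AE) = 0.8709 mm, so σ = P/A = E × (0.8709/975) = 175.1 MPa.
P = σA = 175.1 × 300 = 52.52 kN.

P ≈ 52.5 kN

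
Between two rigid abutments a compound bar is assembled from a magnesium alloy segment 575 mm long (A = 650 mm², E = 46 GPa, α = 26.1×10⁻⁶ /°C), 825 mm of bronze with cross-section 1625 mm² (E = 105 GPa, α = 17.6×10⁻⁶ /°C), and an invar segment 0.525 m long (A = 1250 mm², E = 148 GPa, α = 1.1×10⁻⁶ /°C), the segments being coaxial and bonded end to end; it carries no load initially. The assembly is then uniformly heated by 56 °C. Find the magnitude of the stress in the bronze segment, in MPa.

σ ≈ 38.6 MPa (compressive)

If the supports were absent, the total length change would be Σ αᵢΔT Lᵢ = 26.1×10⁻⁶×56×575 + 17.6×10⁻⁶×56×825 + 1.1×10⁻⁶×56×525 = 1.686 mm.
The rigid supports impose zero overall length change; the single axial force P common to all segments must satisfy P Σ Lᵢ/(AᵢEᵢ) = δ_free.
Σ Lᵢ/(AᵢEᵢ) = 575/(650×46×10³) + 825/(1625×105×10³) + 525/(1250×148×10³) = 2.69×10⁻⁵ mm/N.
Hence P = δ_free / Σ(L/AE) = 1.686/2.69×10⁻⁵ = 62.66 kN (compressive).
σ_{bronze} = P / A = 62660 / 1625 = 38.56 MPa.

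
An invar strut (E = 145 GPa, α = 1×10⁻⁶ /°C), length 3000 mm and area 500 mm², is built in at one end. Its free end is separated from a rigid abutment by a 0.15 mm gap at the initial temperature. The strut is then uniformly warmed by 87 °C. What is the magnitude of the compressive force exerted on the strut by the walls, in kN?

P ≈ 2.68 kN

Free thermal elongation = αΔT L = 1×10⁻⁶ × 87 × 3000 = 0.261 mm.
After closing the 0.15 mm clearance, 0.261 − 0.15 = 0.111 mm of expansion remains to be suppressed by the wall.
Compatibility: PL/(AE) = 0.111 mm, so σ = P/A = E × (0.111/3000) = 5.365 MPa.
P = σA = 5.365 × 500 = 2.683 kN.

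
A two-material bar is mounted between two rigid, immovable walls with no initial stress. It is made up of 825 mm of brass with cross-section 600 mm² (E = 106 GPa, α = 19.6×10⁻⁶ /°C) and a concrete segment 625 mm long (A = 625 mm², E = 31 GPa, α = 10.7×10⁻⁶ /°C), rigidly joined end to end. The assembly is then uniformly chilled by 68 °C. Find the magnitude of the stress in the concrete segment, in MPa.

Free thermal contraction of the whole bar: Σ αᵢΔT Lᵢ = 19.6×10⁻⁶×68×825 + 10.7×10⁻⁶×68×625 = 1.554 mm.
The walls prevent any net length change, so an axial force P (same in every segment) develops. Compatibility: P · Σ Lᵢ/(AᵢEᵢ) = δ_free.
Σ Lᵢ/(AᵢEᵢ) = 825/(600×106×10³) + 625/(625×31×10³) = 4.523×10⁻⁵ mm/N.
P = 1.554 / 4.523×10⁻⁵ = 34360 N = 34.36 kN, tensile.
σ_{concrete} = P / A = 34360 / 625 = 54.98 MPa.

σ ≈ 55 MPa (tensile)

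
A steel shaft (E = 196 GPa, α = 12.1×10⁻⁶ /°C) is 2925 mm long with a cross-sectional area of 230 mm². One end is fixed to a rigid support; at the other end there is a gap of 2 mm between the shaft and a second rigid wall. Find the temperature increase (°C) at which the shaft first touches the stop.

The gap closes when αΔT L = 2 mm, since the shaft is still unstressed at that instant.
ΔT = 2 / (12.1×10⁻⁶ × 2925) = 56.51 °C.

ΔT ≈ 56.5 °C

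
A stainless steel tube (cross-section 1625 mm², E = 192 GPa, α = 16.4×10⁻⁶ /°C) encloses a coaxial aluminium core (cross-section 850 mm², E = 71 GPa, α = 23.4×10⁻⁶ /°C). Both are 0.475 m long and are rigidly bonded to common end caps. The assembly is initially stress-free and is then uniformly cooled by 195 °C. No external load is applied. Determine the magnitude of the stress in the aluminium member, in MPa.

Equilibrium of a rigid end plate with no external load gives equal and opposite internal forces ±P in the two members. Since α_{aluminium} > α_{stainless steel}, cooling drives the aluminium into tension and the stainless steel into compression.
Setting the final lengths equal and cancelling L: (α₁ − α₂)ΔT = P/(A₁E₁) + P/(A₂E₂).
|α₁ − α₂|·ΔT = 7×10⁻⁶ × 195 = 0.001365.
1/(A₁E₁) + 1/(A₂E₂) = 1/(1625×192×10³) + 1/(850×71×10³) = 1.978×10⁻⁸ N⁻¹.
P = 0.001365 / 1.978×10⁻⁸ = 69030 N = 69.03 kN.
σ_{aluminium} = P/A₂ = 69030/850 = 81.21 MPa, tensile.

σ ≈ 81.2 MPa (tensile)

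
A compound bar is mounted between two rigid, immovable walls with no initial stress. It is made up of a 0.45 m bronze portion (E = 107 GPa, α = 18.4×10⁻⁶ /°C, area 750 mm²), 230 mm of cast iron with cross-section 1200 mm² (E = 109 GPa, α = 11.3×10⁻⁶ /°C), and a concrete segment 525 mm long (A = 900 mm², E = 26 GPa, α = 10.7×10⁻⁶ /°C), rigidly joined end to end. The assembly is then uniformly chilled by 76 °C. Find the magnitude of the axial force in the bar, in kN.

P ≈ 42.1 kN (tensile)

If the supports were absent, the total length change would be Σ αᵢΔT Lᵢ = 18.4×10⁻⁶×76×450 + 11.3×10⁻⁶×76×230 + 10.7×10⁻⁶×76×525 = 1.254 mm.
Since the ends are fixed, an axial force P builds up, equal in every segment, with P · Σ Lᵢ/(AᵢEᵢ) = δ_free.
The series flexibility is Σ Lᵢ/(AᵢEᵢ) = 450/(750×107×10³) + 230/(1200×109×10³) + 525/(900×26×10³) = 2.98×10⁻⁵ mm/N.
So P = 1.254 / 2.98×10⁻⁵ = 42.07 kN, tensile.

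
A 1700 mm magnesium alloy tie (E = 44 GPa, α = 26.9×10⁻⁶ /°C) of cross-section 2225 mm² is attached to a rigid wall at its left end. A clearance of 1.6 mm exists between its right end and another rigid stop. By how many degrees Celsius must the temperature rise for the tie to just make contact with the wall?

Contact occurs when the free expansion equals the gap: αΔT L = 1.6 mm.
ΔT = 1.6 / (26.9×10⁻⁶ × 1700) = 34.99 °C.

ΔT ≈ 35 °C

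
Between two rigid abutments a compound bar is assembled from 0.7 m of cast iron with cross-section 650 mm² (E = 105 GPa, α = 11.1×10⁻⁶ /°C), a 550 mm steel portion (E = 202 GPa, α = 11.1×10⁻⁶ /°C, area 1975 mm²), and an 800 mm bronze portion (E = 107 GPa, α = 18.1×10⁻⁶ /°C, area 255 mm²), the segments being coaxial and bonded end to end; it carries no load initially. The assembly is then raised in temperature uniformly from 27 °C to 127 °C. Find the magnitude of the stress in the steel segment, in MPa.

If the supports were absent, the total length change would be Σ αᵢΔT Lᵢ = 11.1×10⁻⁶×100×700 + 11.1×10⁻⁶×100×550 + 18.1×10⁻⁶×100×800 = 2.835 mm.
The rigid supports impose zero overall length change; the single axial force P common to all segments must satisfy P Σ Lᵢ/(AᵢEᵢ) = δ_free.
The series flexibility is Σ Lᵢ/(AᵢEᵢ) = 700/(650×105×10³) + 550/(1975×202×10³) + 800/(255×107×10³) = 4.096×10⁻⁵ mm/N.
Hence P = δ_free / Σ(L/AE) = 2.835/4.096×10⁻⁵ = 69.23 kN (compressive).
σ_{steel} = P / A = 69230 / 1975 = 35.06 MPa.

σ ≈ 35.1 MPa (compressive)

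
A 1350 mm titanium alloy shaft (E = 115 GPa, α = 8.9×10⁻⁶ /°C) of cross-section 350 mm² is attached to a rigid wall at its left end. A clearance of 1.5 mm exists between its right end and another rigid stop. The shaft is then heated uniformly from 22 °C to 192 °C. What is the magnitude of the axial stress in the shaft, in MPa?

σ ≈ 46.2 MPa (compressive)

Free thermal elongation = αΔT L = 8.9×10⁻⁶ × 170 × 1350 = 2.043 mm.
This exceeds the 1.5 mm gap, so the wall pushes back. The portion of expansion that must be recovered elastically is δ_free − gap = 2.043 − 1.5 = 0.5425 mm.
That suppressed elongation corresponds to σ = E·Δ/L = 115×10³ × 0.5425/1350 = 46.22 MPa.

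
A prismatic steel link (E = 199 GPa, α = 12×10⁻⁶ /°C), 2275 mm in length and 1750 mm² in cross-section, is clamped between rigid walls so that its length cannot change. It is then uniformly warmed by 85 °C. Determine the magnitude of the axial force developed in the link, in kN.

P ≈ 355 kN (compressive)

Full restraint means ε = 0, so the stress is σ = EαΔT = 199×10³ × 12×10⁻⁶ × 85 = 203 MPa.
Then P = σA = 203 × 1750 mm² = 355.2 kN, compressive.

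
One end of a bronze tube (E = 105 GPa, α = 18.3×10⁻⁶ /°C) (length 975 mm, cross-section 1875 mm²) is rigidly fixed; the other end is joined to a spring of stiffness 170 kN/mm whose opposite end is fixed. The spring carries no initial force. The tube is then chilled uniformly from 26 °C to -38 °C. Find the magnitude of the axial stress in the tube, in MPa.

If the spring were absent the tube would shorten by αΔT L = 18.3×10⁻⁶ × 64 × 975 = 1.142 mm.
With a force P in the spring, the elastic change of the tube is PL/(AE) and that of the spring is P/k; compatibility requires their sum to equal δ_free.
P [ L/(AE) + 1/k ] = δ_free → P [ 975/(1875×105×10³) + 1/(170×10³) ] = 1.142.
P = 1.142 / 1.083×10⁻⁵ = 105400 N.
σ = P/A = 105400/1875 = 56.21 MPa.

σ ≈ 56.2 MPa (tensile)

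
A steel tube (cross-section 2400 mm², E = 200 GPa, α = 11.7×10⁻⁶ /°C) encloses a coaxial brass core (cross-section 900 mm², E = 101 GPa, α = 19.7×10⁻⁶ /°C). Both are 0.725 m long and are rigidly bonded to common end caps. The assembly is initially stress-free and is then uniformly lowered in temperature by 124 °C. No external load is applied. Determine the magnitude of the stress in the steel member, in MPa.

σ ≈ 31.6 MPa (compressive)

The brass has the larger α, so on cooling it would change length more than the steel if both were free. The rigid plates force a common final length, so the brass is put into tension and the steel into compression, with equal and opposite forces P (no external load).
Equating the net (thermal + elastic) strains gives |α₁ − α₂|·ΔT = P·[1/(A₁E₁) + 1/(A₂E₂)].
|α₁ − α₂|·ΔT = 8×10⁻⁶ × 124 = 0.000992.
1/(A₁E₁) + 1/(A₂E₂) = 1/(2400×200×10³) + 1/(900×101×10³) = 1.308×10⁻⁸ N⁻¹.
P = 0.000992 / 1.308×10⁻⁸ = 75820 N = 75.82 kN.
σ_{steel} = P/A₁ = 75820/2400 = 31.59 MPa, compressive.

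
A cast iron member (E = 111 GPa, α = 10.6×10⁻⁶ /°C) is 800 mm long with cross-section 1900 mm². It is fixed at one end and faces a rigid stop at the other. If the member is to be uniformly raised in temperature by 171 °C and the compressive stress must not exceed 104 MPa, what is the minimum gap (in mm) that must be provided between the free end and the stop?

g ≈ 0.701 mm

Free expansion if unrestrained: δ_free = αΔT L = 10.6×10⁻⁶ × 171 × 800 = 1.45 mm.
A stress of 104 MPa corresponds to the wall pushing the member back by σL/E = 104×800/(111×10³) = 0.7495 mm.
The gap must absorb the remainder: g_min = 1.45 − 0.7495 = 0.7005 mm.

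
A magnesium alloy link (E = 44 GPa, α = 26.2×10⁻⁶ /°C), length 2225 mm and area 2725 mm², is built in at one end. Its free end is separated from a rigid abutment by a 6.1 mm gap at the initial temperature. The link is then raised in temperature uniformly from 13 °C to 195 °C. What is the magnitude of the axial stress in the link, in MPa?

σ ≈ 89.2 MPa (compressive)

Unrestrained expansion: δ_free = αΔT L = 26.2×10⁻⁶ × 182 × 2225 = 10.61 mm.
After closing the 6.1 mm clearance, 10.61 − 6.1 = 4.51 mm of expansion remains to be suppressed by the wall.
Compatibility: PL/(AE) = 4.51 mm, so σ = P/A = E × (4.51/2225) = 89.18 MPa.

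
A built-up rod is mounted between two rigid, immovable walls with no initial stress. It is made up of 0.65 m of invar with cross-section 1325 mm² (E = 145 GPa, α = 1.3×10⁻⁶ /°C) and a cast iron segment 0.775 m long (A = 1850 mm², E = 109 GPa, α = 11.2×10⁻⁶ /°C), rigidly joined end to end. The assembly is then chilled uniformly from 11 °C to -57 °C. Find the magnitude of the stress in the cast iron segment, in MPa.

σ ≈ 48.4 MPa (tensile)

With the walls removed the bar would change length by δ_free = Σ αᵢΔT Lᵢ = 1.3×10⁻⁶×68×650 + 11.2×10⁻⁶×68×775 = 0.6477 mm.
The rigid supports impose zero overall length change; the single axial force P common to all segments must satisfy P Σ Lᵢ/(AᵢEᵢ) = δ_free.
The series flexibility is Σ Lᵢ/(AᵢEᵢ) = 650/(1325×145×10³) + 775/(1850×109×10³) = 7.227×10⁻⁶ mm/N.
P = 0.6477 / 7.227×10⁻⁶ = 89630 N = 89.63 kN, tensile.
σ_{cast iron} = P / A = 89630 / 1850 = 48.45 MPa.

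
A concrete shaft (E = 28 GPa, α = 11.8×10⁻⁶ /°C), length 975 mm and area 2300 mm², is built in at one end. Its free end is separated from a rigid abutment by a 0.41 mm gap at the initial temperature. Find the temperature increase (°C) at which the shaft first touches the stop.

Contact occurs when the free expansion equals the gap: αΔT L = 0.41 mm.
ΔT = 0.41 / (11.8×10⁻⁶ × 975) = 35.64 °C.

ΔT ≈ 35.6 °C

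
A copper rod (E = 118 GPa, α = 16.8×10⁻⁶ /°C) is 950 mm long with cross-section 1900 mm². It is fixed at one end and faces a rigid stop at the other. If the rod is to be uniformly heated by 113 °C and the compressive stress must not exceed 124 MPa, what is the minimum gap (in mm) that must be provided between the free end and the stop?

Free expansion if unrestrained: δ_free = αΔT L = 16.8×10⁻⁶ × 113 × 950 = 1.803 mm.
At the allowable stress the elastic shortening the wall may impose is σL/E = 124 × 950 / (118×10³) = 0.9983 mm.
So the gap has to take up the difference, g_min = δ_free − σL/E = 1.803 − 0.9983 = 0.8052 mm.

g ≈ 0.805 mm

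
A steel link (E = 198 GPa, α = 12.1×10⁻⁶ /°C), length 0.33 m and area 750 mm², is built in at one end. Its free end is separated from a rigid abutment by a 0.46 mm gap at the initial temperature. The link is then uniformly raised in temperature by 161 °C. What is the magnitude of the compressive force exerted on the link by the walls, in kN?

P ≈ 82.3 kN

Free thermal elongation = αΔT L = 12.1×10⁻⁶ × 161 × 330 = 0.6429 mm.
The gap closes (δ_free > 0.46 mm) and the wall then resists a further 0.6429 − 0.46 = 0.1829 mm of expansion.
That suppressed elongation corresponds to σ = E·Δ/L = 198×10³ × 0.1829/330 = 109.7 MPa.
Force on the wall = σA = 109.7 × 750 mm² = 82.29 kN.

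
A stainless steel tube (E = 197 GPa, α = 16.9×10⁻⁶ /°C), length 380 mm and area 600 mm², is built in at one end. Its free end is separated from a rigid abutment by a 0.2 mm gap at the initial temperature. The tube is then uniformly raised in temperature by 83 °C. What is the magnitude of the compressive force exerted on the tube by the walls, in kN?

P ≈ 104 kN

Free thermal elongation = αΔT L = 16.9×10⁻⁶ × 83 × 380 = 0.533 mm.
This exceeds the 0.2 mm gap, so the wall pushes back. The portion of expansion that must be recovered elastically is δ_free − gap = 0.533 − 0.2 = 0.333 mm.
So σ = E(δ_free − g)/L = 197×10³ × 0.333/380 = 172.6 MPa.
Force on the wall = σA = 172.6 × 600 mm² = 103.6 kN.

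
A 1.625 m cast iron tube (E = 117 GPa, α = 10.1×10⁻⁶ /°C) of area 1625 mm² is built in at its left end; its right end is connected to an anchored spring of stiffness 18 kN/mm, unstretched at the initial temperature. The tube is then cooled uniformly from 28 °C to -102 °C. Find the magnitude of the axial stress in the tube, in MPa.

σ ≈ 20.5 MPa (tensile)

If the spring were absent the tube would shorten by αΔT L = 10.1×10⁻⁶ × 130 × 1625 = 2.134 mm.
Let P be the tensile force in the spring. The tube extends elastically by PL/(AE) and the spring stretches by P/k; together these equal δ_free.
P [ L/(AE) + 1/k ] = δ_free → P [ 1625/(1625×117×10³) + 1/(18×10³) ] = 2.134.
P = 2.134 / 6.41×10⁻⁵ = 33280 N.
σ = P/A = 33280/1625 = 20.48 MPa.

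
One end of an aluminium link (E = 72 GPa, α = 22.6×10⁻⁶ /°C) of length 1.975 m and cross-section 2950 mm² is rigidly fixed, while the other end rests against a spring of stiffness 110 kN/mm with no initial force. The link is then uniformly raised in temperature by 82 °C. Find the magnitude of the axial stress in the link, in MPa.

If the spring were absent the link would lengthen by αΔT L = 22.6×10⁻⁶ × 82 × 1975 = 3.66 mm.
With a force P in the spring, the elastic change of the link is PL/(AE) and that of the spring is P/k; compatibility requires their sum to equal δ_free.
P [ L/(AE) + 1/k ] = δ_free → P [ 1975/(2950×72×10³) + 1/(110×10³) ] = 3.66.
P = 3.66 / 1.839×10⁻⁵ = 199000 N.
σ = P/A = 199000/2950 = 67.47 MPa.

σ ≈ 67.5 MPa (compressive)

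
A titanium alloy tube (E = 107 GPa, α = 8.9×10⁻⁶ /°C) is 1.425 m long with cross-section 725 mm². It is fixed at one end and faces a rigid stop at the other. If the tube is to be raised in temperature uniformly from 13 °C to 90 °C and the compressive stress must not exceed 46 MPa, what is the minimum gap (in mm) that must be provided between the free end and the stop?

g ≈ 0.364 mm

With no wall the tube would lengthen by αΔT L = 8.9×10⁻⁶ × 77 × 1425 = 0.9766 mm.
At the allowable stress the elastic shortening the wall may impose is σL/E = 46 × 1425 / (107×10³) = 0.6126 mm.
The gap must absorb the remainder: g_min = 0.9766 − 0.6126 = 0.3639 mm.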